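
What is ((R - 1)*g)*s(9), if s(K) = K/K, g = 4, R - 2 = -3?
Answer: -8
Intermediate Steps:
R = -1 (R = 2 - 3 = -1)
s(K) = 1
((R - 1)*g)*s(9) = ((-1 - 1)*4)*1 = -2*4*1 = -8*1 = -8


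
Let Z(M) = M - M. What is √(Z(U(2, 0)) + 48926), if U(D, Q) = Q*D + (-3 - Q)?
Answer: √48926 ≈ 221.19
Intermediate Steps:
U(D, Q) = -3 - Q + D*Q (U(D, Q) = D*Q + (-3 - Q) = -3 - Q + D*Q)
Z(M) = 0
√(Z(U(2, 0)) + 48926) = √(0 + 48926) = √48926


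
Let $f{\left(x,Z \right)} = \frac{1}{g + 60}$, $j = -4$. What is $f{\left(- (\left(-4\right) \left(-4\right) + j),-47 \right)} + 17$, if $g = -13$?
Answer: $\frac{800}{47} \approx 17.021$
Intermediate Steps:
$f{\left(x,Z \right)} = \frac{1}{47}$ ($f{\left(x,Z \right)} = \frac{1}{-13 + 60} = \frac{1}{47}$)
$f{\left(- (\left(-4\right) \left(-4\right) + j),-47 \right)} + 17 = \frac{1}{47} + 17 = \frac{800}{47}$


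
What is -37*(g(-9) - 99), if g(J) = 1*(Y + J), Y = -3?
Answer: 4107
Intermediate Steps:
g(J) = -3 + J (g(J) = 1*(-3 + J) = -3 + J)
-37*(g(-9) - 99) = -37*((-3 - 9) - 99) = -37*(-12 - 99) = -37*(-111) = 4107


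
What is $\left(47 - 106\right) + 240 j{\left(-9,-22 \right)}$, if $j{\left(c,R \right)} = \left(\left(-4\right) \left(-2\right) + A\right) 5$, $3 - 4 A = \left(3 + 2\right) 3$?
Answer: $5941$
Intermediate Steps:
$A = -3$ ($A = \frac{3}{4} - \frac{\left(3 + 2\right) 3}{4} = \frac{3}{4} - \frac{5 \cdot 3}{4} = \frac{3}{4} - \frac{15}{4} = -3$)
$j{\left(c,R \right)} = 25$ ($j{\left(c,R \right)} = \left(\left(-4\right) \left(-2\right) - 3\right) 5 = \left(8 - 3\right) 5 = 5 \cdot 5 = 25$)
$\left(47 - 106\right) + 240 j{\left(-9,-22 \right)} = \left(47 - 106\right) + 240 \cdot 25 = -59 + 6000 = 5941$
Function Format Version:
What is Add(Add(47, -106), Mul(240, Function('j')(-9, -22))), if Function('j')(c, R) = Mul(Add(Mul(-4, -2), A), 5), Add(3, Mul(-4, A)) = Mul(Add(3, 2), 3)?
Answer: 5941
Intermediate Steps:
A = -3 (A = Add(Rational(3, 4), Mul(Rational(-1, 4), Mul(Add(3, 2), 3))) = Add(Rational(3, 4), Mul(Rational(-1, 4), Mul(5, 3))) = Add(Rational(3, 4), Mul(Rational(-1, 4), 15)) = Add(Rational(3, 4), Rational(-15, 4)) = -3)
Function('j')(c, R) = 25 (Function('j')(c, R) = Mul(Add(Mul(-4, -2), -3), 5) = Mul(Add(8, -3), 5) = Mul(5, 5) = 25)
Add(Add(47, -106), Mul(240, Function('j')(-9, -22))) = Add(Add(47, -106), Mul(240, 25)) = Add(-59, 6000) = 5941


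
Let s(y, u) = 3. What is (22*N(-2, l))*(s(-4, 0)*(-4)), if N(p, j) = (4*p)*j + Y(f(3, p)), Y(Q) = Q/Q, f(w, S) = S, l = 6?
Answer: 12408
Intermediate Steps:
Y(Q) = 1
N(p, j) = 1 + 4*j*p (N(p, j) = (4*p)*j + 1 = 4*j*p + 1 = 1 + 4*j*p)
(22*N(-2, l))*(s(-4, 0)*(-4)) = (22*(1 + 4*6*(-2)))*(3*(-4)) = (22*(1 - 48))*(-12) = (22*(-47))*(-12) = -1034*(-12) = 12408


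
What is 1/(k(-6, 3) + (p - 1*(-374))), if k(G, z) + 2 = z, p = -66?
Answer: 1/309 ≈ 0.0032362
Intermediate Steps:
k(G, z) = -2 + z
1/(k(-6, 3) + (p - 1*(-374))) = 1/((-2 + 3) + (-66 - 1*(-374))) = 1/(1 + (-66 + 374)) = 1/(1 + 308) = 1/309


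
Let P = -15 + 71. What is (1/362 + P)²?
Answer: 410994529/131044 ≈ 3136.3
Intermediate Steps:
P = 56
(1/362 + P)² = (1/362 + 56)² = (20273/362)² = 410994529/131044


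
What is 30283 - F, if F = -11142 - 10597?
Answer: 52022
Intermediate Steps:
F = -21739
30283 - F = 30283 - 1*(-21739) = 30283 + 21739 = 52022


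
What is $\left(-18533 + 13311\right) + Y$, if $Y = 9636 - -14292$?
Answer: $18706$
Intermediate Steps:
$Y = 23928$ ($Y = 9636 + 14292 = 23928$)
$\left(-18533 + 13311\right) + Y = \left(-18533 + 13311\right) + 23928 = -5222 + 23928 = 18706$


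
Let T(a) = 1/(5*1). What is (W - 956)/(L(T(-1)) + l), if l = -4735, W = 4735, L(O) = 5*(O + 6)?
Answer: -3779/4704 ≈ -0.80336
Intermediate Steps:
T(a) = ⅕ (T(a) = 1/5 = ⅕)
L(O) = 30 + 5*O (L(O) = 5*(6 + O) = 30 + 5*O)
(W - 956)/(L(T(-1)) + l) = (4735 - 956)/((30 + 5*(⅕)) - 4735) = 3779/((30 + 1) - 4735) = 3779/(31 - 4735) = 3779/(-4704) = 3779*(-1/4704) = -3779/4704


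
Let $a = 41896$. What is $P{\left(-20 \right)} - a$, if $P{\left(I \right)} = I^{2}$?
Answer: $-41496$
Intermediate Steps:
$P{\left(-20 \right)} - a = \left(-20\right)^{2} - 41896 = 400 - 41896 = -41496$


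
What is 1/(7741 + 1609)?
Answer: 1/9350 ≈ 0.00010695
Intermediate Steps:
1/(7741 + 1609) = 1/9350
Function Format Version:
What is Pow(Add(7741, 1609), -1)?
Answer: Rational(1, 9350) ≈ 0.00010695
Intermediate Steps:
Pow(Add(7741, 1609), -1) = Pow(9350, -1) = Rational(1, 9350)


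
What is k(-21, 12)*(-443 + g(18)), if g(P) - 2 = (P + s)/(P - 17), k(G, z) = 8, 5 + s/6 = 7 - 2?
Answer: -3384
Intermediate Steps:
s = 0 (s = -30 + 6*(7 - 2) = -30 + 6*5 = -30 + 30 = 0)
g(P) = 2 + P/(-17 + P) (g(P) = 2 + (P + 0)/(P - 17) = 2 + P/(-17 + P))
k(-21, 12)*(-443 + g(18)) = 8*(-443 + (-34 + 3*18)/(-17 + 18)) = 8*(-443 + (-34 + 54)/1) = 8*(-443 + 1*20) = 8*(-443 + 20) = 8*(-423) = -3384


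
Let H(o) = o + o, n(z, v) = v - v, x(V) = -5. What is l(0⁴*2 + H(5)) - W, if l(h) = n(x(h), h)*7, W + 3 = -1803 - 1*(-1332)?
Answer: 474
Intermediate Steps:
n(z, v) = 0
H(o) = 2*o
W = -474 (W = -3 + (-1803 - 1*(-1332)) = -3 + (-1803 + 1332) = -3 - 471 = -474)
l(h) = 0 (l(h) = 0*7 = 0)
l(0⁴*2 + H(5)) - W = 0 - 1*(-474) = 0 + 474 = 474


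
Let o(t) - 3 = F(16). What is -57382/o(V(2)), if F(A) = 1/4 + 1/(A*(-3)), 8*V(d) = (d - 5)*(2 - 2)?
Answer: -2754336/155 ≈ -17770.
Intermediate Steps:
V(d) = 0 (V(d) = ((d - 5)*(2 - 2))/8 = ((-5 + d)*0)/8 = (⅛)*0 = 0)
F(A) = ¼ - 1/(3*A) (F(A) = 1*(¼) - ⅓/A = ¼ - 1/(3*A))
o(t) = 155/48 (o(t) = 3 + (1/12)*(-4 + 3*16)/16 = 3 + (1/12)*(1/16)*(-4 + 48) = 3 + (1/12)*(1/16)*44 = 3 + 11/48 = 155/48)
-57382/o(V(2)) = -57382/155/48 = -57382*48/155 = -2754336/155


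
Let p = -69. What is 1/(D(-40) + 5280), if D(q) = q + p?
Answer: 1/5171 ≈ 0.00019339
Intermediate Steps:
D(q) = -69 + q (D(q) = q - 69 = -69 + q)
1/(D(-40) + 5280) = 1/((-69 - 40) + 5280) = 1/(-109 + 5280) = 1/5171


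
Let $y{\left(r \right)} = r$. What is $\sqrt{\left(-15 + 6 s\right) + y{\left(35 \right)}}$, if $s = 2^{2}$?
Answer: $2 \sqrt{11} \approx 6.6332$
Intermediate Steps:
$s = 4$
$\sqrt{\left(-15 + 6 s\right) + y{\left(35 \right)}} = \sqrt{\left(-15 + 6 \cdot 4\right) + 35} = \sqrt{\left(-15 + 24\right) + 35} = \sqrt{9 + 35} = \sqrt{44} = 2 \sqrt{11}$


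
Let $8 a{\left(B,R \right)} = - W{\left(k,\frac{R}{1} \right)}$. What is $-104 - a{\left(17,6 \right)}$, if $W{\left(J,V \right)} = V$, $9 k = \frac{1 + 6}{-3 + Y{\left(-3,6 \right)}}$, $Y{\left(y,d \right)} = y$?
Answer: $- \frac{413}{4} \approx -103.25$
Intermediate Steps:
$k = - \frac{7}{54}$ ($k = \frac{\left(1 + 6\right) \frac{1}{-3 - 3}}{9} = \frac{7 \frac{1}{-6}}{9} = \frac{7 \left(- \frac{1}{6}\right)}{9} = \frac{1}{9} \left(- \frac{7}{6}\right) = - \frac{7}{54} \approx -0.12963$)
$a{\left(B,R \right)} = - \frac{R}{8}$ ($a{\left(B,R \right)} = \frac{\left(-1\right) \frac{R}{1}}{8} = \frac{\left(-1\right) R 1}{8} = \frac{\left(-1\right) R}{8} = - \frac{R}{8}$)
$-104 - a{\left(17,6 \right)} = -104 - \left(- \frac{1}{8}\right) 6 = -104 - - \frac{3}{4} = -104 + \frac{3}{4} = - \frac{413}{4}$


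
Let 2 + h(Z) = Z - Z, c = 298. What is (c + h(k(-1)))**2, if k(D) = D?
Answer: 87616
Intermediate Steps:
h(Z) = -2 (h(Z) = -2 + (Z - Z) = -2 + 0 = -2)
(c + h(k(-1)))**2 = (298 - 2)**2 = 296**2 = 87616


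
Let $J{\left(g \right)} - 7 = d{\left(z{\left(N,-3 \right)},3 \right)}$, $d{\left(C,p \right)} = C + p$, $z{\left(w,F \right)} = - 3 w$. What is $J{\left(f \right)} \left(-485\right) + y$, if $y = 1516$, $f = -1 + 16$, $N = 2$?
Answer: $-424$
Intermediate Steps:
$f = 15$
$J{\left(g \right)} = 4$ ($J{\left(g \right)} = 7 + \left(\left(-3\right) 2 + 3\right) = 7 + \left(-6 + 3\right) = 7 - 3 = 4$)
$J{\left(f \right)} \left(-485\right) + y = 4 \left(-485\right) + 1516 = -1940 + 1516 = -424$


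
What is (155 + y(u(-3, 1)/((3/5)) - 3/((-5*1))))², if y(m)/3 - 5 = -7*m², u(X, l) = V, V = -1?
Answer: 120077764/5625 ≈ 21347.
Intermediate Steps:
u(X, l) = -1
y(m) = 15 - 21*m² (y(m) = 15 + 3*(-7*m²) = 15 - 21*m²)
(155 + y(u(-3, 1)/((3/5)) - 3/((-5*1))))² = (155 + (15 - 21*(-1/(3/5) - 3/((-5*1)))²))² = (155 + (15 - 21*(-1/(3*(⅕)) - 3/(-5))²))² = (155 + (15 - 21*(-1/⅗ - 3*(-⅕))²))² = (155 + (15 - 21*(-1*5/3 + ⅗)²))² = (155 + (15 - 21*(-5/3 + ⅗)²))² = (155 + (15 - 21*(-16/15)²))² = (155 + (15 - 21*256/225))² = (155 + (15 - 1792/75))² = (155 - 667/75)² = (10958/75)² = 120077764/5625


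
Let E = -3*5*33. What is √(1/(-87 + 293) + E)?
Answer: 7*I*√428686/206 ≈ 22.248*I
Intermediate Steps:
E = -495 (E = -15*33 = -495)
√(1/(-87 + 293) + E) = √(1/(-87 + 293) - 495) = √(1/206 - 495) = √(-101969/206) = 7*I*√428686/206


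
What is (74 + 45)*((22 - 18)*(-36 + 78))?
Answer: 19992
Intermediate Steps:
(74 + 45)*((22 - 18)*(-36 + 78)) = 119*(4*42) = 119*168 = 19992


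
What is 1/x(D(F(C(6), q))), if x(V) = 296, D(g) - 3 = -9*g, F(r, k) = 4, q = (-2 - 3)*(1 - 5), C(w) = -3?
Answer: 1/296 ≈ 0.0033784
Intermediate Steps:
q = 20 (q = -5*(-4) = 20)
D(g) = 3 - 9*g
1/x(D(F(C(6), q))) = 1/296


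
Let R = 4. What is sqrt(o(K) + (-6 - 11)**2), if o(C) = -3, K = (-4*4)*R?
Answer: sqrt(286) ≈ 16.912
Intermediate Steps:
K = -64 (K = -4*4*4 = -16*4 = -64)
sqrt(o(K) + (-6 - 11)**2) = sqrt(-3 + (-6 - 11)**2) = sqrt(-3 + (-17)**2) = sqrt(-3 + 289) = sqrt(286)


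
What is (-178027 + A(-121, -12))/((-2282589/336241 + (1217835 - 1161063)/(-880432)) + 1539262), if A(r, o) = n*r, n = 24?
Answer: -13390582815020068/113919248326239211 ≈ -0.11754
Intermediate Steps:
A(r, o) = 24*r
(-178027 + A(-121, -12))/((-2282589/336241 + (1217835 - 1161063)/(-880432)) + 1539262) = (-178027 + 24*(-121))/((-2282589/336241 + (1217835 - 1161063)/(-880432)) + 1539262) = (-178027 - 2904)/((-2282589*1/336241 + 56772*(-1/880432)) + 1539262) = -180931/((-2282589/336241 - 14193/220108) + 1539262) = -180931/(-507188368125/74009334028 + 1539262) = -180931/113919248326239211/74009334028 = -180931*74009334028/113919248326239211 = -13390582815020068/113919248326239211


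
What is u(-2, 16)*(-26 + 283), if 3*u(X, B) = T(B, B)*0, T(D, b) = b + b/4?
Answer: 0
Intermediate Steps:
T(D, b) = 5*b/4 (T(D, b) = b + b*(¼) = b + b/4 = 5*b/4)
u(X, B) = 0 (u(X, B) = ((5*B/4)*0)/3 = (⅓)*0 = 0)
u(-2, 16)*(-26 + 283) = 0*(-26 + 283) = 0*257 = 0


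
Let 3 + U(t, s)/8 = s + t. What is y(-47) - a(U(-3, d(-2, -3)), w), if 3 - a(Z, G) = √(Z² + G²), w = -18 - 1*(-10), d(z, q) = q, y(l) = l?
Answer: -50 + 8*√82 ≈ 22.443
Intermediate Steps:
U(t, s) = -24 + 8*s + 8*t (U(t, s) = -24 + 8*(s + t) = -24 + (8*s + 8*t) = -24 + 8*s + 8*t)
w = -8 (w = -18 + 10 = -8)
a(Z, G) = 3 - √(G² + Z²) (a(Z, G) = 3 - √(Z² + G²) = 3 - √(G² + Z²))
y(-47) - a(U(-3, d(-2, -3)), w) = -47 - (3 - √((-8)² + (-24 + 8*(-3) + 8*(-3))²)) = -47 - (3 - √(64 + (-24 - 24 - 24)²)) = -47 - (3 - √(64 + (-72)²)) = -47 - (3 - √(64 + 5184)) = -47 - (3 - √5248) = -47 - (3 - 8*√82) = -47 + (-3 + 8*√82) = -50 + 8*√82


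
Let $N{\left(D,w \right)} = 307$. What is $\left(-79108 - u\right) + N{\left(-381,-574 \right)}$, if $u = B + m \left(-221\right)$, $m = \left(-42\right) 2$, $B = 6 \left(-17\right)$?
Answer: $-97263$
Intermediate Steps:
$B = -102$
$m = -84$
$u = 18462$ ($u = -102 - -18564 = -102 + 18564 = 18462$)
$\left(-79108 - u\right) + N{\left(-381,-574 \right)} = \left(-79108 - 18462\right) + 307 = -97570 + 307 = -97263$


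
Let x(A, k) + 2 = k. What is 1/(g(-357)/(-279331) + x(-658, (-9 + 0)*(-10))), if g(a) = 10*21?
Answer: 279331/24580918 ≈ 0.011364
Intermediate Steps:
g(a) = 210
x(A, k) = -2 + k
1/(g(-357)/(-279331) + x(-658, (-9 + 0)*(-10))) = 1/(210/(-279331) + (-2 + (-9 + 0)*(-10))) = 1/(210*(-1/279331) + (-2 - 9*(-10))) = 1/(-210/279331 + (-2 + 90)) = 1/(-210/279331 + 88) = 1/(24580918/279331) = 279331/24580918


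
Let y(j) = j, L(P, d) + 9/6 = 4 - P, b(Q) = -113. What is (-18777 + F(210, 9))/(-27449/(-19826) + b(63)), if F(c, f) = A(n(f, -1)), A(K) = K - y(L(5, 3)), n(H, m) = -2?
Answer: 372262889/2212889 ≈ 168.22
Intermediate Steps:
L(P, d) = 5/2 - P (L(P, d) = -3/2 + (4 - P) = 5/2 - P)
A(K) = 5/2 + K (A(K) = K - (5/2 - 1*5) = K - (5/2 - 5) = K - 1*(-5/2) = K + 5/2 = 5/2 + K)
F(c, f) = 1/2 (F(c, f) = 5/2 - 2 = 1/2)
(-18777 + F(210, 9))/(-27449/(-19826) + b(63)) = (-18777 + 1/2)/(-27449/(-19826) - 113) = -37553/(2*(-27449*(-1/19826) - 113)) = -37553/(2*(27449/19826 - 113)) = -37553/(2*(-2212889/19826)) = -37553/2*(-19826/2212889) = 372262889/2212889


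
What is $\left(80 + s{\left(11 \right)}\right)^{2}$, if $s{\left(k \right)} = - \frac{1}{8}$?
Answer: $\frac{408321}{64} \approx 6380.0$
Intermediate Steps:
$s{\left(k \right)} = - \frac{1}{8}$ ($s{\left(k \right)} = \left(-1\right) \frac{1}{8} = - \frac{1}{8}$)
$\left(80 + s{\left(11 \right)}\right)^{2} = \left(80 - \frac{1}{8}\right)^{2} = \left(\frac{639}{8}\right)^{2} = \frac{408321}{64}$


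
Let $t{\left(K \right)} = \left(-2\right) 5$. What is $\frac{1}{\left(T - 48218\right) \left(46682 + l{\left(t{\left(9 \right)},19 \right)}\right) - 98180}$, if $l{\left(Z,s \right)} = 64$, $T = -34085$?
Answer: $- \frac{1}{3847434218} \approx -2.5991 \cdot 10^{-10}$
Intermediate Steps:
$t{\left(K \right)} = -10$
$\frac{1}{\left(T - 48218\right) \left(46682 + l{\left(t{\left(9 \right)},19 \right)}\right) - 98180} = \frac{1}{\left(-34085 - 48218\right) \left(46682 + 64\right) - 98180} = \frac{1}{\left(-82303\right) 46746 - 98180} = \frac{1}{-3847336038 - 98180} = \frac{1}{-3847434218} = - \frac{1}{3847434218}$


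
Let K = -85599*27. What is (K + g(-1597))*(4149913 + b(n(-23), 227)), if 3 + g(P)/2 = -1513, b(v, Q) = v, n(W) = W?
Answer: -9603696187450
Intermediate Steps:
g(P) = -3032 (g(P) = -6 + 2*(-1513) = -6 - 3026 = -3032)
K = -2311173
(K + g(-1597))*(4149913 + b(n(-23), 227)) = (-2311173 - 3032)*(4149913 - 23) = -2314205*4149890 = -9603696187450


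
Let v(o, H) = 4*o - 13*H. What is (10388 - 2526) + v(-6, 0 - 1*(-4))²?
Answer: 13638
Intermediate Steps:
v(o, H) = -13*H + 4*o
(10388 - 2526) + v(-6, 0 - 1*(-4))² = (10388 - 2526) + (-13*(0 - 1*(-4)) + 4*(-6))² = 7862 + (-13*(0 + 4) - 24)² = 7862 + (-13*4 - 24)² = 7862 + (-52 - 24)² = 7862 + (-76)² = 7862 + 5776 = 13638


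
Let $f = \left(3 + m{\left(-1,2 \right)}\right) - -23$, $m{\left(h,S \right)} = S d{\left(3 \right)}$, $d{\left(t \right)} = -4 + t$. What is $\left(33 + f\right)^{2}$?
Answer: $3249$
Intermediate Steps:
$m{\left(h,S \right)} = - S$ ($m{\left(h,S \right)} = S \left(-4 + 3\right) = S \left(-1\right) = - S$)
$f = 24$ ($f = \left(3 - 2\right) - -23 = \left(3 - 2\right) + 23 = 1 + 23 = 24$)
$\left(33 + f\right)^{2} = \left(33 + 24\right)^{2} = 57^{2} = 3249$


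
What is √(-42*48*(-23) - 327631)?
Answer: I*√281263 ≈ 530.34*I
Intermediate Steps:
√(-42*48*(-23) - 327631) = √(-2016*(-23) - 327631) = √(46368 - 327631) = √(-281263) = I*√281263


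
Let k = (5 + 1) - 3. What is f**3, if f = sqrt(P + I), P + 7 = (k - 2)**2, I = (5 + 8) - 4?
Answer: 3*sqrt(3) ≈ 5.1962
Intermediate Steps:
k = 3 (k = 6 - 3 = 3)
I = 9 (I = 13 - 4 = 9)
P = -6 (P = -7 + (3 - 2)**2 = -7 + 1**2 = -7 + 1 = -6)
f = sqrt(3) (f = sqrt(-6 + 9) = sqrt(3) ≈ 1.7320)
f**3 = (sqrt(3))**3 = 3*sqrt(3)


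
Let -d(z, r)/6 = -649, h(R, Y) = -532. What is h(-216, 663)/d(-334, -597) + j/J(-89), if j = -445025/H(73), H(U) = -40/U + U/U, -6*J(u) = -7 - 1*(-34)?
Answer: 3833442956/17523 ≈ 2.1877e+5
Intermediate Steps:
J(u) = -9/2 (J(u) = -(-7 - 1*(-34))/6 = -(-7 + 34)/6 = -⅙*27 = -9/2)
H(U) = 1 - 40/U (H(U) = -40/U + 1 = 1 - 40/U)
d(z, r) = 3894 (d(z, r) = -6*(-649) = 3894)
j = -32486825/33 (j = -445025*73/(-40 + 73) = -445025/((1/73)*33) = -445025/33/73 = -445025*73/33 = -32486825/33 ≈ -9.8445e+5)
h(-216, 663)/d(-334, -597) + j/J(-89) = -532/3894 - 32486825/(33*(-9/2)) = -532*1/3894 - 32486825/33*(-2/9) = -266/1947 + 64973650/297 = 3833442956/17523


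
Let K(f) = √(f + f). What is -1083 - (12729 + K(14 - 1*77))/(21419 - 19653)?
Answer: -1925307/1766 - 3*I*√14/1766 ≈ -1090.2 - 0.0063562*I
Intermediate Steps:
K(f) = √2*√f (K(f) = √(2*f) = √2*√f)
-1083 - (12729 + K(14 - 1*77))/(21419 - 19653) = -1083 - (12729 + √2*√(14 - 1*77))/(21419 - 19653) = -1083 - (12729 + √2*√(14 - 77))/1766 = -1083 - (12729 + √2*√(-63))/1766 = -1083 - (12729 + √2*(3*I*√7))/1766 = -1083 - (12729 + 3*I*√14)/1766 = -1083 - (12729/1766 + 3*I*√14/1766) = -1083 + (-12729/1766 - 3*I*√14/1766) = -1925307/1766 - 3*I*√14/1766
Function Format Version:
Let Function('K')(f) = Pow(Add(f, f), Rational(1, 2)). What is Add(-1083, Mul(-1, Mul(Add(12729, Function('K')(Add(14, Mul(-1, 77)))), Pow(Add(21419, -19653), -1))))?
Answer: Add(Rational(-1925307, 1766), Mul(Rational(-3, 1766), I, Pow(14, Rational(1, 2)))) ≈ Add(-1090.2, Mul(-0.0063562, I))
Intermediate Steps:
Function('K')(f) = Mul(Pow(2, Rational(1, 2)), Pow(f, Rational(1, 2))) (Function('K')(f) = Pow(Mul(2, f), Rational(1, 2)) = Mul(Pow(2, Rational(1, 2)), Pow(f, Rational(1, 2))))
Add(-1083, Mul(-1, Mul(Add(12729, Function('K')(Add(14, Mul(-1, 77)))), Pow(Add(21419, -19653), -1)))) = Add(-1083, Mul(-1, Mul(Add(12729, Mul(Pow(2, Rational(1, 2)), Pow(Add(14, Mul(-1, 77)), Rational(1, 2)))), Pow(Add(21419, -19653), -1)))) = Add(-1083, Mul(-1, Mul(Add(12729, Mul(Pow(2, Rational(1, 2)), Pow(Add(14, -77), Rational(1, 2)))), Pow(1766, -1)))) = Add(-1083, Mul(-1, Mul(Add(12729, Mul(Pow(2, Rational(1, 2)), Pow(-63, Rational(1, 2)))), Rational(1, 1766)))) = Add(-1083, Mul(-1, Mul(Add(12729, Mul(Pow(2, Rational(1, 2)), Mul(3, I, Pow(7, Rational(1, 2))))), Rational(1, 1766)))) = Add(-1083, Mul(-1, Mul(Add(12729, Mul(3, I, Pow(14, Rational(1, 2)))), Rational(1, 1766)))) = Add(-1083, Mul(-1, Add(Rational(12729, 1766), Mul(Rational(3, 1766), I, Pow(14, Rational(1, 2)))))) = Add(-1083, Add(Rational(-12729, 1766), Mul(Rational(-3, 1766), I, Pow(14, Rational(1, 2))))) = Add(Rational(-1925307, 1766), Mul(Rational(-3, 1766), I, Pow(14, Rational(1, 2))))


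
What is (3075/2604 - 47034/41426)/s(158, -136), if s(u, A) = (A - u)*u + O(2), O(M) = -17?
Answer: -116867/119351537228 ≈ -9.7918e-7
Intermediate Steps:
s(u, A) = -17 + u*(A - u) (s(u, A) = (A - u)*u - 17 = u*(A - u) - 17 = -17 + u*(A - u))
(3075/2604 - 47034/41426)/s(158, -136) = (3075/2604 - 47034/41426)/(-17 - 1*158² - 136*158) = (3075*(1/2604) - 47034*1/41426)/(-17 - 1*24964 - 21488) = (1025/868 - 23517/20713)/(-17 - 24964 - 21488) = (116867/2568412)/(-46469) = (116867/2568412)*(-1/46469) = -116867/119351537228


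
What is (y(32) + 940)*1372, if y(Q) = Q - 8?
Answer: 1322608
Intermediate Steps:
y(Q) = -8 + Q
(y(32) + 940)*1372 = ((-8 + 32) + 940)*1372 = (24 + 940)*1372 = 964*1372 = 1322608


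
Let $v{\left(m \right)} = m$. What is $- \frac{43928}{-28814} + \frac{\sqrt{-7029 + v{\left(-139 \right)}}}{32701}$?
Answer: $\frac{21964}{14407} + \frac{32 i \sqrt{7}}{32701} \approx 1.5245 + 0.002589 i$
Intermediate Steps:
$- \frac{43928}{-28814} + \frac{\sqrt{-7029 + v{\left(-139 \right)}}}{32701} = - \frac{43928}{-28814} + \frac{\sqrt{-7029 - 139}}{32701} = \left(-43928\right) \left(- \frac{1}{28814}\right) + \sqrt{-7168} \cdot \frac{1}{32701} = \frac{21964}{14407} + 32 i \sqrt{7} \cdot \frac{1}{32701} = \frac{21964}{14407} + \frac{32 i \sqrt{7}}{32701}$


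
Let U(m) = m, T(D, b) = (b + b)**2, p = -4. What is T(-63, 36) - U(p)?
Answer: 5188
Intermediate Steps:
T(D, b) = 4*b**2 (T(D, b) = (2*b)**2 = 4*b**2)
T(-63, 36) - U(p) = 4*36**2 - 1*(-4) = 4*1296 + 4 = 5184 + 4 = 5188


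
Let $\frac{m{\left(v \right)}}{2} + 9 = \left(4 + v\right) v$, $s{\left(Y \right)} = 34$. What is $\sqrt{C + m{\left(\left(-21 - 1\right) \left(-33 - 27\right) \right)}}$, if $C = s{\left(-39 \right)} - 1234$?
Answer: $3 \sqrt{388238} \approx 1869.3$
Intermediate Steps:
$C = -1200$ ($C = 34 - 1234 = -1200$)
$m{\left(v \right)} = -18 + 2 v \left(4 + v\right)$ ($m{\left(v \right)} = -18 + 2 \left(4 + v\right) v = -18 + 2 v \left(4 + v\right)$)
$\sqrt{C + m{\left(\left(-21 - 1\right) \left(-33 - 27\right) \right)}} = \sqrt{-1200 + \left(-18 + 2 \left(\left(-21 - 1\right) \left(-33 - 27\right)\right)^{2} + 8 \left(-21 - 1\right) \left(-33 - 27\right)\right)} = \sqrt{-1200 + \left(-18 + 2 \left(\left(-22\right) \left(-60\right)\right)^{2} + 8 \left(\left(-22\right) \left(-60\right)\right)\right)} = \sqrt{-1200 + \left(-18 + 2 \cdot 1320^{2} + 8 \cdot 1320\right)} = \sqrt{-1200 + \left(-18 + 2 \cdot 1742400 + 10560\right)} = \sqrt{-1200 + \left(-18 + 3484800 + 10560\right)} = \sqrt{-1200 + 3495342} = \sqrt{3494142} = 3 \sqrt{388238}$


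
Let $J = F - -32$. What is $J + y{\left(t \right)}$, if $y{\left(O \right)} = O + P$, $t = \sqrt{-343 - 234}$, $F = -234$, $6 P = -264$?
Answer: $-246 + i \sqrt{577} \approx -246.0 + 24.021 i$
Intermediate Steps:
$P = -44$ ($P = \frac{1}{6} \left(-264\right) = -44$)
$t = i \sqrt{577}$ ($t = \sqrt{-577} = i \sqrt{577} \approx 24.021 i$)
$J = -202$ ($J = -234 - -32 = -234 + 32 = -202$)
$y{\left(O \right)} = -44 + O$ ($y{\left(O \right)} = O - 44 = -44 + O$)
$J + y{\left(t \right)} = -202 - \left(44 - i \sqrt{577}\right) = -246 + i \sqrt{577}$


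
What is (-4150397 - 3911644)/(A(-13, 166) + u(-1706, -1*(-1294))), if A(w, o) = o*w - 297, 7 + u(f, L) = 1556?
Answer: 17797/2 ≈ 8898.5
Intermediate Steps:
u(f, L) = 1549 (u(f, L) = -7 + 1556 = 1549)
A(w, o) = -297 + o*w
(-4150397 - 3911644)/(A(-13, 166) + u(-1706, -1*(-1294))) = (-4150397 - 3911644)/((-297 + 166*(-13)) + 1549) = -8062041/((-297 - 2158) + 1549) = -8062041/(-2455 + 1549) = -8062041/(-906) = -8062041*(-1/906) = 17797/2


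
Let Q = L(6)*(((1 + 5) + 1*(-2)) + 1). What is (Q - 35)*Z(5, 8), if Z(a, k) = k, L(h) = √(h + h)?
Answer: -280 + 80*√3 ≈ -141.44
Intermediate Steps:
L(h) = √2*√h (L(h) = √(2*h) = √2*√h)
Q = 10*√3 (Q = (√2*√6)*(((1 + 5) + 1*(-2)) + 1) = (2*√3)*((6 - 2) + 1) = (2*√3)*(4 + 1) = (2*√3)*5 = 10*√3 ≈ 17.320)
(Q - 35)*Z(5, 8) = (10*√3 - 35)*8 = (-35 + 10*√3)*8 = -280 + 80*√3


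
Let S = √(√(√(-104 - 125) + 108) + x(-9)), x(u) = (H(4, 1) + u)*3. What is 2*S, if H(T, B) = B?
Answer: 2*√(-24 + √(108 + I*√229)) ≈ 0.197 + 7.3735*I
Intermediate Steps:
x(u) = 3 + 3*u (x(u) = (1 + u)*3 = 3 + 3*u)
S = √(-24 + √(108 + I*√229)) (S = √(√(√(-104 - 125) + 108) + (3 + 3*(-9))) = √(√(√(-229) + 108) + (3 - 27)) = √(√(I*√229 + 108) - 24) = √(√(108 + I*√229) - 24) = √(-24 + √(108 + I*√229)) ≈ 0.098502 + 3.6867*I)
2*S = 2*√(-24 + √(108 + I*√229))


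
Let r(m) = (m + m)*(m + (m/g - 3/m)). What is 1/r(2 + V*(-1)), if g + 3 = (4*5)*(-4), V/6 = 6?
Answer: 83/189086 ≈ 0.00043895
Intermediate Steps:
V = 36 (V = 6*6 = 36)
g = -83 (g = -3 + (4*5)*(-4) = -3 + 20*(-4) = -3 - 80 = -83)
r(m) = 2*m*(-3/m + 82*m/83) (r(m) = (m + m)*(m + (m/(-83) - 3/m)) = (2*m)*(m + (m*(-1/83) - 3/m)) = (2*m)*(m + (-m/83 - 3/m)) = (2*m)*(m + (-3/m - m/83)) = (2*m)*(-3/m + 82*m/83) = 2*m*(-3/m + 82*m/83))
1/r(2 + V*(-1)) = 1/(-6 + 164*(2 + 36*(-1))**2/83) = 1/(-6 + 164*(2 - 36)**2/83) = 1/(-6 + (164/83)*(-34)**2) = 1/(-6 + (164/83)*1156) = 1/(-6 + 189584/83) = 1/(189086/83) = 83/189086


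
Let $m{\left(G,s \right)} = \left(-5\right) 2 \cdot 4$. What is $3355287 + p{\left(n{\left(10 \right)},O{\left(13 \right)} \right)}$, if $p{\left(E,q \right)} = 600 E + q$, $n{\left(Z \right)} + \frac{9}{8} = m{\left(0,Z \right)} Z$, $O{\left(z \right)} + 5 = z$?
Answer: $3114620$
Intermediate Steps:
$O{\left(z \right)} = -5 + z$
$m{\left(G,s \right)} = -40$ ($m{\left(G,s \right)} = \left(-10\right) 4 = -40$)
$n{\left(Z \right)} = - \frac{9}{8} - 40 Z$
$p{\left(E,q \right)} = q + 600 E$
$3355287 + p{\left(n{\left(10 \right)},O{\left(13 \right)} \right)} = 3355287 + \left(\left(-5 + 13\right) + 600 \left(- \frac{9}{8} - 400\right)\right) = 3355287 + \left(8 + 600 \left(- \frac{9}{8} - 400\right)\right) = 3355287 + \left(8 + 600 \left(- \frac{3209}{8}\right)\right) = 3355287 + \left(8 - 240675\right) = 3355287 - 240667 = 3114620$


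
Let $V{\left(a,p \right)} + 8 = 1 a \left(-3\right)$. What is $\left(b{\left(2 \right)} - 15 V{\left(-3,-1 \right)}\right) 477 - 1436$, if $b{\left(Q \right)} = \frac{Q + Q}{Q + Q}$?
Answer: $-8114$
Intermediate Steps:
$V{\left(a,p \right)} = -8 - 3 a$ ($V{\left(a,p \right)} = -8 + 1 a \left(-3\right) = -8 + a \left(-3\right) = -8 - 3 a$)
$b{\left(Q \right)} = 1$ ($b{\left(Q \right)} = \frac{2 Q}{2 Q} = 2 Q \frac{1}{2 Q} = 1$)
$\left(b{\left(2 \right)} - 15 V{\left(-3,-1 \right)}\right) 477 - 1436 = \left(1 - 15 \left(-8 - -9\right)\right) 477 - 1436 = \left(1 - 15 \left(-8 + 9\right)\right) 477 - 1436 = \left(1 - 15\right) 477 - 1436 = \left(-14\right) 477 - 1436 = -6678 - 1436 = -8114$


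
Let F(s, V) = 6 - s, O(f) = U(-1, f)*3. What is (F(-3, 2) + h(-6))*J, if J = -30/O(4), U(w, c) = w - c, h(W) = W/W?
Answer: 20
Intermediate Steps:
h(W) = 1
O(f) = -3 - 3*f (O(f) = (-1 - f)*3 = -3 - 3*f)
J = 2 (J = -30/(-3 - 3*4) = -30/(-3 - 12) = -30/(-15) = -30*(-1/15) = 2)
(F(-3, 2) + h(-6))*J = ((6 - 1*(-3)) + 1)*2 = ((6 + 3) + 1)*2 = (9 + 1)*2 = 10*2 = 20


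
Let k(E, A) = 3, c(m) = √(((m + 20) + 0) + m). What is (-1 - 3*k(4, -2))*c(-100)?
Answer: -60*I*√5 ≈ -134.16*I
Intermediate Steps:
c(m) = √(20 + 2*m) (c(m) = √(((20 + m) + 0) + m) = √((20 + m) + m) = √(20 + 2*m))
(-1 - 3*k(4, -2))*c(-100) = (-1 - 3*3)*√(20 + 2*(-100)) = (-1 - 9)*√(20 - 200) = -60*I*√5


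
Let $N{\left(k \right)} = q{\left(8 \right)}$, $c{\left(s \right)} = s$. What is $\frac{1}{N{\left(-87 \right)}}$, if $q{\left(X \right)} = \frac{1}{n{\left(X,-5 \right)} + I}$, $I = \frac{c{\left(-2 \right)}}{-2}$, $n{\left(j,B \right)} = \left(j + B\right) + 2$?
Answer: $6$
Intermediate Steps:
$n{\left(j,B \right)} = 2 + B + j$ ($n{\left(j,B \right)} = \left(B + j\right) + 2 = 2 + B + j$)
$I = 1$ ($I = - \frac{2}{-2} = \left(-2\right) \left(- \frac{1}{2}\right) = 1$)
$q{\left(X \right)} = \frac{1}{-2 + X}$ ($q{\left(X \right)} = \frac{1}{\left(2 - 5 + X\right) + 1} = \frac{1}{\left(-3 + X\right) + 1} = \frac{1}{-2 + X}$)
$N{\left(k \right)} = \frac{1}{6}$ ($N{\left(k \right)} = \frac{1}{-2 + 8} = \frac{1}{6}$)
$\frac{1}{N{\left(-87 \right)}} = \frac{1}{\frac{1}{6}} = 6$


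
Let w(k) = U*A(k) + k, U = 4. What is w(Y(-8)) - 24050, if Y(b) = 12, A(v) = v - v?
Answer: -24038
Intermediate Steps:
A(v) = 0
w(k) = k (w(k) = 4*0 + k = 0 + k = k)
w(Y(-8)) - 24050 = 12 - 24050 = -24038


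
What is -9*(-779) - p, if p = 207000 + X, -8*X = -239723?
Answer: -1839635/8 ≈ -2.2995e+5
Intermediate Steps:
X = 239723/8 (X = -⅛*(-239723) = 239723/8 ≈ 29965.)
p = 1895723/8 (p = 207000 + 239723/8 = 1895723/8 ≈ 2.3697e+5)
-9*(-779) - p = -9*(-779) - 1*1895723/8 = 7011 - 1895723/8 = -1839635/8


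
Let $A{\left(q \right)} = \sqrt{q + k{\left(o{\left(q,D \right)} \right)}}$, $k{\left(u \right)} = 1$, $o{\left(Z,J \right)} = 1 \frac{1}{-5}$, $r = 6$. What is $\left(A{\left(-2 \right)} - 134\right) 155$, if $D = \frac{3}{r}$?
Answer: $-20770 + 155 i \approx -20770.0 + 155.0 i$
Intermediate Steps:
$D = \frac{1}{2}$ ($D = \frac{3}{6} = 3 \cdot \frac{1}{6} = \frac{1}{2} \approx 0.5$)
$o{\left(Z,J \right)} = - \frac{1}{5}$ ($o{\left(Z,J \right)} = 1 \left(- \frac{1}{5}\right) = - \frac{1}{5}$)
$A{\left(q \right)} = \sqrt{1 + q}$ ($A{\left(q \right)} = \sqrt{q + 1} = \sqrt{1 + q}$)
$\left(A{\left(-2 \right)} - 134\right) 155 = \left(\sqrt{1 - 2} - 134\right) 155 = \left(\sqrt{-1} - 134\right) 155 = \left(i - 134\right) 155 = \left(-134 + i\right) 155 = -20770 + 155 i$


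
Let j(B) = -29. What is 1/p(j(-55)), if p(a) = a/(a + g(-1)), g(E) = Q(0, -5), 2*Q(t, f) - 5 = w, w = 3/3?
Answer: 26/29 ≈ 0.89655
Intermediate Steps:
w = 1 (w = 3*(1/3) = 1)
Q(t, f) = 3 (Q(t, f) = 5/2 + (1/2)*1 = 5/2 + 1/2 = 3)
g(E) = 3
p(a) = a/(3 + a) (p(a) = a/(a + 3) = a/(3 + a))
1/p(j(-55)) = 1/(-29/(3 - 29)) = 1/(-29/(-26)) = 1/(-29*(-1/26)) = 1/(29/26) = 26/29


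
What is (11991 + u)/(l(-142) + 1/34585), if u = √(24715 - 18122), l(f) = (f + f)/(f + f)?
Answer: 414708735/34586 + 34585*√6593/34586 ≈ 12072.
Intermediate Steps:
l(f) = 1 (l(f) = (2*f)/((2*f)) = (2*f)*(1/(2*f)) = 1)
u = √6593 ≈ 81.197
(11991 + u)/(l(-142) + 1/34585) = (11991 + √6593)/(1 + 1/34585) = (11991 + √6593)/(34586/34585) = (11991 + √6593)*(34585/34586) = 414708735/34586 + 34585*√6593/34586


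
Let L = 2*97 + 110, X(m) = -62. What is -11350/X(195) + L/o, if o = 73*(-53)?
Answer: 21947151/119939 ≈ 182.99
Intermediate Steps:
L = 304 (L = 194 + 110 = 304)
o = -3869
-11350/X(195) + L/o = -11350/(-62) + 304/(-3869) = -11350*(-1/62) + 304*(-1/3869) = 5675/31 - 304/3869 = 21947151/119939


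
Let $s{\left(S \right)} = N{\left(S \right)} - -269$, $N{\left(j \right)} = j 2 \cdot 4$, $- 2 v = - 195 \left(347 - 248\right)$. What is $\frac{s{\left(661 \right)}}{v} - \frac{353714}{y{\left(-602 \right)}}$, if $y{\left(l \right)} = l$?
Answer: $\frac{3417569699}{5810805} \approx 588.14$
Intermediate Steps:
$v = \frac{19305}{2}$ ($v = - \frac{\left(-195\right) \left(347 - 248\right)}{2} = - \frac{\left(-195\right) 99}{2} = \left(- \frac{1}{2}\right) \left(-19305\right) = \frac{19305}{2} \approx 9652.5$)
$N{\left(j \right)} = 8 j$ ($N{\left(j \right)} = 2 j 4 = 8 j$)
$s{\left(S \right)} = 269 + 8 S$ ($s{\left(S \right)} = 8 S - -269 = 8 S + 269 = 269 + 8 S$)
$\frac{s{\left(661 \right)}}{v} - \frac{353714}{y{\left(-602 \right)}} = \frac{269 + 8 \cdot 661}{\frac{19305}{2}} - \frac{353714}{-602} = \left(269 + 5288\right) \frac{2}{19305} - - \frac{176857}{301} = 5557 \cdot \frac{2}{19305} + \frac{176857}{301} = \frac{11114}{19305} + \frac{176857}{301} = \frac{3417569699}{5810805}$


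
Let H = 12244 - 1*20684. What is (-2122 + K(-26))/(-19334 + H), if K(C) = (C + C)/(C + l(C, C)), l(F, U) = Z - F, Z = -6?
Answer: 3170/41661 ≈ 0.076090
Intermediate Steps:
l(F, U) = -6 - F
H = -8440 (H = 12244 - 20684 = -8440)
K(C) = -C/3 (K(C) = (C + C)/(C + (-6 - C)) = (2*C)/(-6) = (2*C)*(-⅙) = -C/3)
(-2122 + K(-26))/(-19334 + H) = (-2122 - ⅓*(-26))/(-19334 - 8440) = (-2122 + 26/3)/(-27774) = -6340/3*(-1/27774) = 3170/41661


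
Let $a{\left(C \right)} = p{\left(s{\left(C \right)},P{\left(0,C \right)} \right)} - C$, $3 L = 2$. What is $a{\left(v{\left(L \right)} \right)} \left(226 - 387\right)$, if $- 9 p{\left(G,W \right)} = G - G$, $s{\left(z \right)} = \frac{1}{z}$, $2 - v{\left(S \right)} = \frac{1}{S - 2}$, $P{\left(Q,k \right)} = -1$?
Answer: $\frac{1771}{4} \approx 442.75$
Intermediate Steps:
$L = \frac{2}{3}$ ($L = \frac{1}{3} \cdot 2 = \frac{2}{3} \approx 0.66667$)
$v{\left(S \right)} = 2 - \frac{1}{-2 + S}$ ($v{\left(S \right)} = 2 - \frac{1}{S - 2} = 2 - \frac{1}{-2 + S}$)
$p{\left(G,W \right)} = 0$ ($p{\left(G,W \right)} = - \frac{G - G}{9} = \left(- \frac{1}{9}\right) 0 = 0$)
$a{\left(C \right)} = - C$ ($a{\left(C \right)} = 0 - C = - C$)
$a{\left(v{\left(L \right)} \right)} \left(226 - 387\right) = - \frac{-5 + 2 \cdot \frac{2}{3}}{-2 + \frac{2}{3}} \left(226 - 387\right) = - \frac{-5 + \frac{4}{3}}{- \frac{4}{3}} \left(-161\right) = - \frac{\left(-3\right) \left(-11\right)}{4 \cdot 3} \left(-161\right) = \left(-1\right) \frac{11}{4} \left(-161\right) = \left(- \frac{11}{4}\right) \left(-161\right) = \frac{1771}{4}$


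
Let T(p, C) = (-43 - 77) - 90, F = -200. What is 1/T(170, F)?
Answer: -1/210 ≈ -0.0047619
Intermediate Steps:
T(p, C) = -210 (T(p, C) = -120 - 90 = -210)
1/T(170, F) = 1/(-210) = -1/210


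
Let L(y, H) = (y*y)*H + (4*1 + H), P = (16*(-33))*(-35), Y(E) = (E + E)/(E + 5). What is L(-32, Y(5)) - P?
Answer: -17451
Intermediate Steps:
Y(E) = 2*E/(5 + E) (Y(E) = (2*E)/(5 + E) = 2*E/(5 + E))
P = 18480 (P = -528*(-35) = 18480)
L(y, H) = 4 + H + H*y² (L(y, H) = y²*H + (4 + H) = H*y² + (4 + H) = 4 + H + H*y²)
L(-32, Y(5)) - P = (4 + 2*5/(5 + 5) + (2*5/(5 + 5))*(-32)²) - 1*18480 = (4 + 2*5/10 + (2*5/10)*1024) - 18480 = (4 + 2*5*(⅒) + (2*5*(⅒))*1024) - 18480 = (4 + 1 + 1*1024) - 18480 = (4 + 1 + 1024) - 18480 = 1029 - 18480 = -17451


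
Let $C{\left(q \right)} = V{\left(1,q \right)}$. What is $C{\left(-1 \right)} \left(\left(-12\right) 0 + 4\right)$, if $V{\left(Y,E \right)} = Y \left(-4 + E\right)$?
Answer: $-20$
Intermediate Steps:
$C{\left(q \right)} = -4 + q$ ($C{\left(q \right)} = 1 \left(-4 + q\right) = -4 + q$)
$C{\left(-1 \right)} \left(\left(-12\right) 0 + 4\right) = \left(-4 - 1\right) \left(\left(-12\right) 0 + 4\right) = - 5 \left(0 + 4\right) = \left(-5\right) 4 = -20$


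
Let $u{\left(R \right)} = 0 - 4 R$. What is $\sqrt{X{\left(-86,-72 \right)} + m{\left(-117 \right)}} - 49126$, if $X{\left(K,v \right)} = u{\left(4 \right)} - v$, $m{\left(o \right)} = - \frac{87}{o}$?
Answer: $-49126 + \frac{\sqrt{86307}}{39} \approx -49119.0$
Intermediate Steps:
$u{\left(R \right)} = - 4 R$
$X{\left(K,v \right)} = -16 - v$ ($X{\left(K,v \right)} = \left(-4\right) 4 - v = -16 - v$)
$\sqrt{X{\left(-86,-72 \right)} + m{\left(-117 \right)}} - 49126 = \sqrt{\left(-16 - -72\right) - \frac{87}{-117}} - 49126 = \sqrt{\left(-16 + 72\right) - - \frac{29}{39}} - 49126 = \sqrt{56 + \frac{29}{39}} - 49126 = \sqrt{\frac{2213}{39}} - 49126 = \frac{\sqrt{86307}}{39} - 49126 = -49126 + \frac{\sqrt{86307}}{39}$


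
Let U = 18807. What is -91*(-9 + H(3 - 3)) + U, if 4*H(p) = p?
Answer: 19626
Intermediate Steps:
H(p) = p/4
-91*(-9 + H(3 - 3)) + U = -91*(-9 + (3 - 3)/4) + 18807 = -91*(-9 + (1/4)*0) + 18807 = -91*(-9 + 0) + 18807 = -91*(-9) + 18807 = 819 + 18807 = 19626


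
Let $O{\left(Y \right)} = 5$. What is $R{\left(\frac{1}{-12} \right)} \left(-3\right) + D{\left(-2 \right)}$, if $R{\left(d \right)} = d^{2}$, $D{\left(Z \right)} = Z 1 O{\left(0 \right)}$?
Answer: $- \frac{481}{48} \approx -10.021$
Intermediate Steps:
$D{\left(Z \right)} = 5 Z$ ($D{\left(Z \right)} = Z 1 \cdot 5 = Z 5 = 5 Z$)
$R{\left(\frac{1}{-12} \right)} \left(-3\right) + D{\left(-2 \right)} = \left(\frac{1}{-12}\right)^{2} \left(-3\right) + 5 \left(-2\right) = \left(- \frac{1}{12}\right)^{2} \left(-3\right) - 10 = \frac{1}{144} \left(-3\right) - 10 = - \frac{1}{48} - 10 = - \frac{481}{48}$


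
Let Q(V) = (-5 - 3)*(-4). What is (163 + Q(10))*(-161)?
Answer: -31395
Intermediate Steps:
Q(V) = 32 (Q(V) = -8*(-4) = 32)
(163 + Q(10))*(-161) = (163 + 32)*(-161) = 195*(-161) = -31395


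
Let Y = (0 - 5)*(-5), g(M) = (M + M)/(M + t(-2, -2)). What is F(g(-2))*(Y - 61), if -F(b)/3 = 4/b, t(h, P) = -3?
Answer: 540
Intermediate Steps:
g(M) = 2*M/(-3 + M) (g(M) = (M + M)/(M - 3) = (2*M)/(-3 + M) = 2*M/(-3 + M))
F(b) = -12/b
Y = 25 (Y = -5*(-5) = 25)
F(g(-2))*(Y - 61) = (-12/(2*(-2)/(-3 - 2)))*(25 - 61) = -12/(2*(-2)/(-5))*(-36) = -12/(2*(-2)*(-⅕))*(-36) = -12/⅘*(-36) = -12*5/4*(-36) = -15*(-36) = 540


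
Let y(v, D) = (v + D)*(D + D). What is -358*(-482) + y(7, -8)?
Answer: 172572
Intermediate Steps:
y(v, D) = 2*D*(D + v) (y(v, D) = (D + v)*(2*D) = 2*D*(D + v))
-358*(-482) + y(7, -8) = -358*(-482) + 2*(-8)*(-8 + 7) = 172556 + 2*(-8)*(-1) = 172556 + 16 = 172572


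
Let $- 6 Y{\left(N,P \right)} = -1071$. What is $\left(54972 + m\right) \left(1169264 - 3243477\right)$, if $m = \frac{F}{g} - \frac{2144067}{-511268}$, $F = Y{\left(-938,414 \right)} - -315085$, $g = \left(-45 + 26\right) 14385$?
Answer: $- \frac{15934226473770549787351}{139737213420} \approx -1.1403 \cdot 10^{11}$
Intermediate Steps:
$Y{\left(N,P \right)} = \frac{357}{2}$ ($Y{\left(N,P \right)} = \left(- \frac{1}{6}\right) \left(-1071\right) = \frac{357}{2}$)
$g = -273315$ ($g = \left(-19\right) 14385 = -273315$)
$F = \frac{630527}{2}$ ($F = \frac{357}{2} - -315085 = \frac{357}{2} + 315085 = \frac{630527}{2} \approx 3.1526 \cdot 10^{5}$)
$m = \frac{424821532987}{139737213420}$ ($m = \frac{630527}{2 \left(-273315\right)} - \frac{2144067}{-511268} = \frac{630527}{2} \left(- \frac{1}{273315}\right) - - \frac{2144067}{511268} = - \frac{630527}{546630} + \frac{2144067}{511268} = \frac{424821532987}{139737213420} \approx 3.0401$)
$\left(54972 + m\right) \left(1169264 - 3243477\right) = \left(54972 + \frac{424821532987}{139737213420}\right) \left(1169264 - 3243477\right) = \frac{7682058917657227}{139737213420} \left(-2074213\right) = - \frac{15934226473770549787351}{139737213420}$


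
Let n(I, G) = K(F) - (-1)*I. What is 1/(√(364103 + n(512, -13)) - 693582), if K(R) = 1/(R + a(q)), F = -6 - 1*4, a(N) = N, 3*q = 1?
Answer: -10056939/6975306578582 - √76660282/6975306578582 ≈ -1.4430e-6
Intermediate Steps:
q = ⅓ (q = (⅓)*1 = ⅓ ≈ 0.33333)
F = -10 (F = -6 - 4 = -10)
K(R) = 1/(⅓ + R) (K(R) = 1/(R + ⅓) = 1/(⅓ + R))
n(I, G) = -3/29 + I (n(I, G) = 3/(1 + 3*(-10)) - (-1)*I = 3/(1 - 30) + I = 3/(-29) + I = 3*(-1/29) + I = -3/29 + I)
1/(√(364103 + n(512, -13)) - 693582) = 1/(√(364103 + (-3/29 + 512)) - 693582) = 1/(√(364103 + 14845/29) - 693582) = 1/(√(10573832/29) - 693582) = 1/(2*√76660282/29 - 693582) = 1/(-693582 + 2*√76660282/29)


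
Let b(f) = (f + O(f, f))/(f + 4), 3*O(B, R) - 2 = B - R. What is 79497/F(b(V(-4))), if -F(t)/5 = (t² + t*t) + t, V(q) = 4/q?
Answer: 6439257/35 ≈ 1.8398e+5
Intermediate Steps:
O(B, R) = ⅔ - R/3 + B/3 (O(B, R) = ⅔ + (B - R)/3 = ⅔ + (-R/3 + B/3) = ⅔ - R/3 + B/3)
b(f) = (⅔ + f)/(4 + f) (b(f) = (f + (⅔ - f/3 + f/3))/(f + 4) = (f + ⅔)/(4 + f) = (⅔ + f)/(4 + f))
F(t) = -10*t² - 5*t (F(t) = -5*((t² + t*t) + t) = -5*((t² + t²) + t) = -5*(2*t² + t) = -5*(t + 2*t²) = -10*t² - 5*t)
79497/F(b(V(-4))) = 79497/((-5*(⅔ + 4/(-4))/(4 + 4/(-4))*(1 + 2*((⅔ + 4/(-4))/(4 + 4/(-4)))))) = 79497/((-5*(⅔ + 4*(-¼))/(4 + 4*(-¼))*(1 + 2*((⅔ + 4*(-¼))/(4 + 4*(-¼)))))) = 79497/((-5*(⅔ - 1)/(4 - 1)*(1 + 2*((⅔ - 1)/(4 - 1))))) = 79497/((-5*-⅓/3*(1 + 2*(-⅓/3)))) = 79497/((-5*(⅓)*(-⅓)*(1 + 2*((⅓)*(-⅓))))) = 79497/((-5*(-⅑)*(1 + 2*(-⅑)))) = 79497/((-5*(-⅑)*(1 - 2/9))) = 79497/((-5*(-⅑)*7/9)) = 79497/(35/81) = 79497*(81/35) = 6439257/35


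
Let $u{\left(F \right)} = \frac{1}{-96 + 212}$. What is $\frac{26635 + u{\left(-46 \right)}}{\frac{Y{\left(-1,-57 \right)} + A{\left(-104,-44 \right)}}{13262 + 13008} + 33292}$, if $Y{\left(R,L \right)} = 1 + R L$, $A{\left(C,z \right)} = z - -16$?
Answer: $\frac{8116539447}{10145138092} \approx 0.80004$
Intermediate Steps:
$A{\left(C,z \right)} = 16 + z$ ($A{\left(C,z \right)} = z + 16 = 16 + z$)
$u{\left(F \right)} = \frac{1}{116}$
$Y{\left(R,L \right)} = 1 + L R$
$\frac{26635 + u{\left(-46 \right)}}{\frac{Y{\left(-1,-57 \right)} + A{\left(-104,-44 \right)}}{13262 + 13008} + 33292} = \frac{26635 + \frac{1}{116}}{\frac{\left(1 - -57\right) + \left(16 - 44\right)}{13262 + 13008} + 33292} = \frac{3089661}{116 \left(\frac{\left(1 + 57\right) - 28}{26270} + 33292\right)} = \frac{3089661}{116 \left(\left(58 - 28\right) \frac{1}{26270} + 33292\right)} = \frac{3089661}{116 \left(30 \cdot \frac{1}{26270} + 33292\right)} = \frac{3089661}{116 \left(\frac{3}{2627} + 33292\right)} = \frac{3089661}{116 \cdot \frac{87458087}{2627}} = \frac{3089661}{116} \cdot \frac{2627}{87458087} = \frac{8116539447}{10145138092}$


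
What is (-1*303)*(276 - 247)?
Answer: -8787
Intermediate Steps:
(-1*303)*(276 - 247) = -303*29 = -8787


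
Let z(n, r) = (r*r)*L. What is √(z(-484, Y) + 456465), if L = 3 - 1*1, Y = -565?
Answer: √1094915 ≈ 1046.4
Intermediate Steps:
L = 2 (L = 3 - 1 = 2)
z(n, r) = 2*r² (z(n, r) = (r*r)*2 = r²*2 = 2*r²)
√(z(-484, Y) + 456465) = √(2*(-565)² + 456465) = √(2*319225 + 456465) = √(638450 + 456465) = √1094915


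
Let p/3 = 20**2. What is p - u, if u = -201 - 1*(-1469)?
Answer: -68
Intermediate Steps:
u = 1268 (u = -201 + 1469 = 1268)
p = 1200 (p = 3*20**2 = 3*400 = 1200)
p - u = 1200 - 1*1268 = 1200 - 1268 = -68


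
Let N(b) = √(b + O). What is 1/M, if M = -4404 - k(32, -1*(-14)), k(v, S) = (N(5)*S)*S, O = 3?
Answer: -1101/4771972 + 49*√2/2385986 ≈ -0.00020168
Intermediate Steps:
N(b) = √(3 + b) (N(b) = √(b + 3) = √(3 + b))
k(v, S) = 2*√2*S² (k(v, S) = (√(3 + 5)*S)*S = (√8*S)*S = ((2*√2)*S)*S = (2*S*√2)*S = 2*√2*S²)
M = -4404 - 392*√2 (M = -4404 - 2*√2*(-1*(-14))² = -4404 - 2*√2*14² = -4404 - 2*√2*196 = -4404 - 392*√2 ≈ -4958.4)
1/M = 1/(-4404 - 392*√2)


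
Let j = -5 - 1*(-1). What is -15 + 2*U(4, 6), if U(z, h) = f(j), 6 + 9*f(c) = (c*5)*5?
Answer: -347/9 ≈ -38.556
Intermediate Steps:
j = -4 (j = -5 + 1 = -4)
f(c) = -⅔ + 25*c/9 (f(c) = -⅔ + ((c*5)*5)/9 = -⅔ + ((5*c)*5)/9 = -⅔ + (25*c)/9 = -⅔ + 25*c/9)
U(z, h) = -106/9 (U(z, h) = -⅔ + (25/9)*(-4) = -⅔ - 100/9 = -106/9)
-15 + 2*U(4, 6) = -15 + 2*(-106/9) = -15 - 212/9 = -347/9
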